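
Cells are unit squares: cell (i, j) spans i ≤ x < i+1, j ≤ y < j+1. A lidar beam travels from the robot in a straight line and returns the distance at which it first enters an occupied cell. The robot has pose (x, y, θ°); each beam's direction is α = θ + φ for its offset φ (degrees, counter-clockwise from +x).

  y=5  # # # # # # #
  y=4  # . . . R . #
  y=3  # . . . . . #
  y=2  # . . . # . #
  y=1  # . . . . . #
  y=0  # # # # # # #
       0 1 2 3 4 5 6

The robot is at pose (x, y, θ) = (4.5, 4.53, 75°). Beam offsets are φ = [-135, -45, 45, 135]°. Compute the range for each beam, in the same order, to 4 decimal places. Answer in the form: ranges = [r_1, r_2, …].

beam 1: φ=-135°, α=300°
  d=(0.5000,-0.8660)  start (4,4)  tX=1.0000 tY=0.6120  stride 1/|dx|=2.0000 1/|dy|=1.1547
    cross y-line → (4,3), t=0.6120
    cross x-line → (5,3), t=1.0000
    cross y-line → (5,2), t=1.7667
    cross y-line → (5,1), t=2.9214
    cross x-line → (6,1), t=3.0000 (wall)
  → r_1 = 3.0000
beam 2: φ=-45°, α=30°
  d=(0.8660,0.5000)  start (4,4)  tX=0.5774 tY=0.9400  stride 1/|dx|=1.1547 1/|dy|=2.0000
    cross x-line → (5,4), t=0.5774
    cross y-line → (5,5), t=0.9400 (wall)
  → r_2 = 0.9400
beam 3: φ=45°, α=120°
  d=(-0.5000,0.8660)  start (4,4)  tX=1.0000 tY=0.5427  stride 1/|dx|=2.0000 1/|dy|=1.1547
    cross y-line → (4,5), t=0.5427 (wall)
  → r_3 = 0.5427
beam 4: φ=135°, α=210°
  d=(-0.8660,-0.5000)  start (4,4)  tX=0.5774 tY=1.0600  stride 1/|dx|=1.1547 1/|dy|=2.0000
    cross x-line → (3,4), t=0.5774
    cross y-line → (3,3), t=1.0600
    cross x-line → (2,3), t=1.7321
    cross x-line → (1,3), t=2.8868
    cross y-line → (1,2), t=3.0600
    cross x-line → (0,2), t=4.0415 (wall)
  → r_4 = 4.0415

ranges = [3.0000, 0.9400, 0.5427, 4.0415]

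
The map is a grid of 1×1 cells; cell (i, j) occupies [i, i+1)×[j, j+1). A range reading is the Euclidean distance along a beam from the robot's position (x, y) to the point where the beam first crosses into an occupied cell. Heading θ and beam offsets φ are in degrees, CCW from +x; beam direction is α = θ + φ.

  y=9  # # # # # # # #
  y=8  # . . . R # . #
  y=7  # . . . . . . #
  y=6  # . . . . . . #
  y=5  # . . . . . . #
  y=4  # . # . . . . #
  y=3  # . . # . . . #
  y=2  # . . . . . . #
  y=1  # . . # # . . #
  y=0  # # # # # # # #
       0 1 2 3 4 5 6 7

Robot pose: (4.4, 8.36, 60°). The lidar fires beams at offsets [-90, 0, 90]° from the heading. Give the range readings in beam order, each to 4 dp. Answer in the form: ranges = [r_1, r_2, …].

beam 1: φ=-90°, α=330°
  cosα=0.8660 sinα=-0.5000 | (4,8) | tMaxX 0.6928 tMaxY 0.7200 | tΔX 1.1547 tΔY 2.0000
    t=0.6928 [x] (5,8) — stop
  → r_1 = 0.6928
beam 2: φ=0°, α=60°
  cosα=0.5000 sinα=0.8660 | (4,8) | tMaxX 1.2000 tMaxY 0.7390 | tΔX 2.0000 tΔY 1.1547
    t=0.7390 [y] (4,9) — stop
  → r_2 = 0.7390
beam 3: φ=90°, α=150°
  cosα=-0.8660 sinα=0.5000 | (4,8) | tMaxX 0.4619 tMaxY 1.2800 | tΔX 1.1547 tΔY 2.0000
    t=0.4619 [x] (3,8)
    t=1.2800 [y] (3,9) — stop
  → r_3 = 1.2800

ranges = [0.6928, 0.7390, 1.2800]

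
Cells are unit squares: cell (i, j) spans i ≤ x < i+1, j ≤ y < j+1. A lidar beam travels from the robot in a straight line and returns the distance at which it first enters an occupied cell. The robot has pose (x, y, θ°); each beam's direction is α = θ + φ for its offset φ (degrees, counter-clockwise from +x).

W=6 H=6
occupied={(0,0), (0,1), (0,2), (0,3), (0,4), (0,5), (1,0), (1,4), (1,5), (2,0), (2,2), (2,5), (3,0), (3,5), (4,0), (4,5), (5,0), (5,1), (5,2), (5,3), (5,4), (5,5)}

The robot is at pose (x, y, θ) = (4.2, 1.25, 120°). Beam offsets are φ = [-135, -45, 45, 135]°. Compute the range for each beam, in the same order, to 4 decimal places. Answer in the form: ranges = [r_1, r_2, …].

ranges = [0.8282, 3.0910, 3.3129, 0.2588]

beam 1: φ=-135°, α=345°
  cosα=0.9659 sinα=-0.2588 | (4,1) | tMaxX 0.8282 tMaxY 0.9659 | tΔX 1.0353 tΔY 3.8637
    t=0.8282 [x] (5,1) — stop
  → r_1 = 0.8282
beam 2: φ=-45°, α=75°
  cosα=0.2588 sinα=0.9659 | (4,1) | tMaxX 3.0910 tMaxY 0.7765 | tΔX 3.8637 tΔY 1.0353
    t=0.7765 [y] (4,2)
    t=1.8117 [y] (4,3)
    t=2.8470 [y] (4,4)
    t=3.0910 [x] (5,4) — stop
  → r_2 = 3.0910
beam 3: φ=45°, α=165°
  cosα=-0.9659 sinα=0.2588 | (4,1) | tMaxX 0.2071 tMaxY 2.8978 | tΔX 1.0353 tΔY 3.8637
    t=0.2071 [x] (3,1)
    t=1.2423 [x] (2,1)
    t=2.2776 [x] (1,1)
    t=2.8978 [y] (1,2)
    t=3.3129 [x] (0,2) — stop
  → r_3 = 3.3129
beam 4: φ=135°, α=255°
  cosα=-0.2588 sinα=-0.9659 | (4,1) | tMaxX 0.7727 tMaxY 0.2588 | tΔX 3.8637 tΔY 1.0353
    t=0.2588 [y] (4,0) — stop
  → r_4 = 0.2588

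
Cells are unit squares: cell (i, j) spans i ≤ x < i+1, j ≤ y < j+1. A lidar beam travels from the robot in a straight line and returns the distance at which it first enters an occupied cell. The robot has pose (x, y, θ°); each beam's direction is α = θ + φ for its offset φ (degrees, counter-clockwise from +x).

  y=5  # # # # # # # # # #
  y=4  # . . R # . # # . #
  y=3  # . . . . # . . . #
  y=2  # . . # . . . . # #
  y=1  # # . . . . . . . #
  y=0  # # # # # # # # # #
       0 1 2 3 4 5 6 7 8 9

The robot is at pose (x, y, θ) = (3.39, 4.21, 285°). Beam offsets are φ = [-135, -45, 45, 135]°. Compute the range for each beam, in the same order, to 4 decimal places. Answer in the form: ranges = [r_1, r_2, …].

ranges = [1.5800, 2.7800, 1.8591, 0.9122]

beam 1: φ=-135°, α=150°
  cosα=-0.8660 sinα=0.5000 | (3,4) | tMaxX 0.4503 tMaxY 1.5800 | tΔX 1.1547 tΔY 2.0000
    t=0.4503 [x] (2,4)
    t=1.5800 [y] (2,5) — stop
  → r_1 = 1.5800
beam 2: φ=-45°, α=240°
  cosα=-0.5000 sinα=-0.8660 | (3,4) | tMaxX 0.7800 tMaxY 0.2425 | tΔX 2.0000 tΔY 1.1547
    t=0.2425 [y] (3,3)
    t=0.7800 [x] (2,3)
    t=1.3972 [y] (2,2)
    t=2.5519 [y] (2,1)
    t=2.7800 [x] (1,1) — stop
  → r_2 = 2.7800
beam 3: φ=45°, α=330°
  cosα=0.8660 sinα=-0.5000 | (3,4) | tMaxX 0.7044 tMaxY 0.4200 | tΔX 1.1547 tΔY 2.0000
    t=0.4200 [y] (3,3)
    t=0.7044 [x] (4,3)
    t=1.8591 [x] (5,3) — stop
  → r_3 = 1.8591
beam 4: φ=135°, α=60°
  cosα=0.5000 sinα=0.8660 | (3,4) | tMaxX 1.2200 tMaxY 0.9122 | tΔX 2.0000 tΔY 1.1547
    t=0.9122 [y] (3,5) — stop
  → r_4 = 0.9122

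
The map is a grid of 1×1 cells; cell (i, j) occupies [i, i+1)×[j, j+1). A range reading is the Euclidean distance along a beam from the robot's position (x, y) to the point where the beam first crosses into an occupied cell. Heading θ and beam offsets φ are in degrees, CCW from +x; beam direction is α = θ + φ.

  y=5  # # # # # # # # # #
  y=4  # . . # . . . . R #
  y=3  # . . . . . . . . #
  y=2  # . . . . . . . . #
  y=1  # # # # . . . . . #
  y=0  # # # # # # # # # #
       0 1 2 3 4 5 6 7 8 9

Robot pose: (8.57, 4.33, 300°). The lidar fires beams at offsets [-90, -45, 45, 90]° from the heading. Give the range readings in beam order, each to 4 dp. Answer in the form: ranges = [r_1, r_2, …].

ranges = [5.2770, 3.4475, 0.4452, 0.4965]

beam 1: φ=-90°, α=210°
  dir = (cos 210°, sin 210°) = (-0.8660, -0.5000); from cell (8,4)
  next x-line at t=0.6582, next y-line at t=0.6600; Δt_x=1.1547, Δt_y=2.0000
    x: enter (7,4) at t=0.6582
    y: enter (7,3) at t=0.6600
    x: enter (6,3) at t=1.8129
    y: enter (6,2) at t=2.6600
    x: enter (5,2) at t=2.9676
    x: enter (4,2) at t=4.1223
    y: enter (4,1) at t=4.6600
    x: enter (3,1) at t=5.2770 ← occupied
  → r_1 = 5.2770
beam 2: φ=-45°, α=255°
  dir = (cos 255°, sin 255°) = (-0.2588, -0.9659); from cell (8,4)
  next x-line at t=2.2023, next y-line at t=0.3416; Δt_x=3.8637, Δt_y=1.0353
    y: enter (8,3) at t=0.3416
    y: enter (8,2) at t=1.3769
    x: enter (7,2) at t=2.2023
    y: enter (7,1) at t=2.4122
    y: enter (7,0) at t=3.4475 ← occupied
  → r_2 = 3.4475
beam 3: φ=45°, α=345°
  dir = (cos 345°, sin 345°) = (0.9659, -0.2588); from cell (8,4)
  next x-line at t=0.4452, next y-line at t=1.2750; Δt_x=1.0353, Δt_y=3.8637
    x: enter (9,4) at t=0.4452 ← occupied
  → r_3 = 0.4452
beam 4: φ=90°, α=30°
  dir = (cos 30°, sin 30°) = (0.8660, 0.5000); from cell (8,4)
  next x-line at t=0.4965, next y-line at t=1.3400; Δt_x=1.1547, Δt_y=2.0000
    x: enter (9,4) at t=0.4965 ← occupied
  → r_4 = 0.4965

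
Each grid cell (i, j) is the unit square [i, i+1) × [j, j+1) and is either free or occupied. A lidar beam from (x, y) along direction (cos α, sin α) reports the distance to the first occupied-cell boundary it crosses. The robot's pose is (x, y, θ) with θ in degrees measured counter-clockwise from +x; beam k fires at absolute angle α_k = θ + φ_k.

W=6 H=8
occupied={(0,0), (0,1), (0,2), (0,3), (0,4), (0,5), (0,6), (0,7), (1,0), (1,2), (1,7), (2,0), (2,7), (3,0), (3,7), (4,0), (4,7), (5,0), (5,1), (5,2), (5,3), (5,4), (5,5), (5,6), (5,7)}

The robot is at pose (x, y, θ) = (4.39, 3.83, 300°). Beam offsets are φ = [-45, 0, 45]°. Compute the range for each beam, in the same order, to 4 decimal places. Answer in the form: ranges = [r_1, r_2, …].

ranges = [2.9298, 1.2200, 0.6315]

beam 1: φ=-45°, α=255°
  cosα=-0.2588 sinα=-0.9659 | (4,3) | tMaxX 1.5068 tMaxY 0.8593 | tΔX 3.8637 tΔY 1.0353
    t=0.8593 [y] (4,2)
    t=1.5068 [x] (3,2)
    t=1.8946 [y] (3,1)
    t=2.9298 [y] (3,0) — stop
  → r_1 = 2.9298
beam 2: φ=0°, α=300°
  cosα=0.5000 sinα=-0.8660 | (4,3) | tMaxX 1.2200 tMaxY 0.9584 | tΔX 2.0000 tΔY 1.1547
    t=0.9584 [y] (4,2)
    t=1.2200 [x] (5,2) — stop
  → r_2 = 1.2200
beam 3: φ=45°, α=345°
  cosα=0.9659 sinα=-0.2588 | (4,3) | tMaxX 0.6315 tMaxY 3.2069 | tΔX 1.0353 tΔY 3.8637
    t=0.6315 [x] (5,3) — stop
  → r_3 = 0.6315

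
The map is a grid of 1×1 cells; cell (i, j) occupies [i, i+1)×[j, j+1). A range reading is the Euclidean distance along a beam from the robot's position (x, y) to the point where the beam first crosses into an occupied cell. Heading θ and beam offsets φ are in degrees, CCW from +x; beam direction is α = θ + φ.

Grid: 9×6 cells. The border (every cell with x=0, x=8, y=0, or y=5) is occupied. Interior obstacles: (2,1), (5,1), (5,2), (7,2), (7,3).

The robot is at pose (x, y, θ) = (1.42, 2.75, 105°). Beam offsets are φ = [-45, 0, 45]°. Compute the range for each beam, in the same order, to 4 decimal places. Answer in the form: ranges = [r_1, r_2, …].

ranges = [2.5981, 1.6228, 0.4850]

beam 1: φ=-45°, α=60°
  direction (0.5000, 0.8660); cell (1,2); t to first gridline: x 1.1600, y 0.2887 (then +2.0000 / +1.1547)
    (1,3) via y @ 0.2887
    (2,3) via x @ 1.1600
    (2,4) via y @ 1.4434
    (2,5) via y @ 2.5981  # hit
  → r_1 = 2.5981
beam 2: φ=0°, α=105°
  direction (-0.2588, 0.9659); cell (1,2); t to first gridline: x 1.6228, y 0.2588 (then +3.8637 / +1.0353)
    (1,3) via y @ 0.2588
    (1,4) via y @ 1.2941
    (0,4) via x @ 1.6228  # hit
  → r_2 = 1.6228
beam 3: φ=45°, α=150°
  direction (-0.8660, 0.5000); cell (1,2); t to first gridline: x 0.4850, y 0.5000 (then +1.1547 / +2.0000)
    (0,2) via x @ 0.4850  # hit
  → r_3 = 0.4850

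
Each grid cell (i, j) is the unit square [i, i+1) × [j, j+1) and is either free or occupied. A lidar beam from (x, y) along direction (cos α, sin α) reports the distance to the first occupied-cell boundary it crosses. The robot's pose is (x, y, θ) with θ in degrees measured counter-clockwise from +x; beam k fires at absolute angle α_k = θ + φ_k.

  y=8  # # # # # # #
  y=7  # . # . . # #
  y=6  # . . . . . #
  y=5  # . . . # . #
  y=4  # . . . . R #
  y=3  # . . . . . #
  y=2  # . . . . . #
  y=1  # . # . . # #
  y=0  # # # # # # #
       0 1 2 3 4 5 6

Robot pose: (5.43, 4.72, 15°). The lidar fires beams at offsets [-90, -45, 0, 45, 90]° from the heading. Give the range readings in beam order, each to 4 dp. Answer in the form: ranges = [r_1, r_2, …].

ranges = [2.2023, 0.6582, 0.5901, 1.1400, 3.3957]

beam 1: φ=-90°, α=285°
  cosα=0.2588 sinα=-0.9659 | (5,4) | tMaxX 2.2023 tMaxY 0.7454 | tΔX 3.8637 tΔY 1.0353
    t=0.7454 [y] (5,3)
    t=1.7807 [y] (5,2)
    t=2.2023 [x] (6,2) — stop
  → r_1 = 2.2023
beam 2: φ=-45°, α=330°
  cosα=0.8660 sinα=-0.5000 | (5,4) | tMaxX 0.6582 tMaxY 1.4400 | tΔX 1.1547 tΔY 2.0000
    t=0.6582 [x] (6,4) — stop
  → r_2 = 0.6582
beam 3: φ=0°, α=15°
  cosα=0.9659 sinα=0.2588 | (5,4) | tMaxX 0.5901 tMaxY 1.0818 | tΔX 1.0353 tΔY 3.8637
    t=0.5901 [x] (6,4) — stop
  → r_3 = 0.5901
beam 4: φ=45°, α=60°
  cosα=0.5000 sinα=0.8660 | (5,4) | tMaxX 1.1400 tMaxY 0.3233 | tΔX 2.0000 tΔY 1.1547
    t=0.3233 [y] (5,5)
    t=1.1400 [x] (6,5) — stop
  → r_4 = 1.1400
beam 5: φ=90°, α=105°
  cosα=-0.2588 sinα=0.9659 | (5,4) | tMaxX 1.6614 tMaxY 0.2899 | tΔX 3.8637 tΔY 1.0353
    t=0.2899 [y] (5,5)
    t=1.3252 [y] (5,6)
    t=1.6614 [x] (4,6)
    t=2.3604 [y] (4,7)
    t=3.3957 [y] (4,8) — stop
  → r_5 = 3.3957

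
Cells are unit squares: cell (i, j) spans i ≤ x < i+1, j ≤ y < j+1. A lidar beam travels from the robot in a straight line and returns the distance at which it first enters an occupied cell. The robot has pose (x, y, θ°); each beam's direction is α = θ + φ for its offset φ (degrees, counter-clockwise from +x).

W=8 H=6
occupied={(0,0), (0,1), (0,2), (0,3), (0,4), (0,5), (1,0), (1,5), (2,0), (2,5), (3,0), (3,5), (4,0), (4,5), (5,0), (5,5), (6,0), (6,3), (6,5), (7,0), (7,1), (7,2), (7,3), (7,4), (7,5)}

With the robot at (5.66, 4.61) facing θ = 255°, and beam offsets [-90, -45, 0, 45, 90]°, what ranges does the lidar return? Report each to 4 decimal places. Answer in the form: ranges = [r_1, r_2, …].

beam 1: φ=-90°, α=165°
  cosα=-0.9659 sinα=0.2588 | (5,4) | tMaxX 0.6833 tMaxY 1.5068 | tΔX 1.0353 tΔY 3.8637
    t=0.6833 [x] (4,4)
    t=1.5068 [y] (4,5) — stop
  → r_1 = 1.5068
beam 2: φ=-45°, α=210°
  cosα=-0.8660 sinα=-0.5000 | (5,4) | tMaxX 0.7621 tMaxY 1.2200 | tΔX 1.1547 tΔY 2.0000
    t=0.7621 [x] (4,4)
    t=1.2200 [y] (4,3)
    t=1.9168 [x] (3,3)
    t=3.0715 [x] (2,3)
    t=3.2200 [y] (2,2)
    t=4.2262 [x] (1,2)
    t=5.2200 [y] (1,1)
    t=5.3809 [x] (0,1) — stop
  → r_2 = 5.3809
beam 3: φ=0°, α=255°
  cosα=-0.2588 sinα=-0.9659 | (5,4) | tMaxX 2.5500 tMaxY 0.6315 | tΔX 3.8637 tΔY 1.0353
    t=0.6315 [y] (5,3)
    t=1.6668 [y] (5,2)
    t=2.5500 [x] (4,2)
    t=2.7021 [y] (4,1)
    t=3.7373 [y] (4,0) — stop
  → r_3 = 3.7373
beam 4: φ=45°, α=300°
  cosα=0.5000 sinα=-0.8660 | (5,4) | tMaxX 0.6800 tMaxY 0.7044 | tΔX 2.0000 tΔY 1.1547
    t=0.6800 [x] (6,4)
    t=0.7044 [y] (6,3) — stop
  → r_4 = 0.7044
beam 5: φ=90°, α=345°
  cosα=0.9659 sinα=-0.2588 | (5,4) | tMaxX 0.3520 tMaxY 2.3569 | tΔX 1.0353 tΔY 3.8637
    t=0.3520 [x] (6,4)
    t=1.3873 [x] (7,4) — stop
  → r_5 = 1.3873

ranges = [1.5068, 5.3809, 3.7373, 0.7044, 1.3873]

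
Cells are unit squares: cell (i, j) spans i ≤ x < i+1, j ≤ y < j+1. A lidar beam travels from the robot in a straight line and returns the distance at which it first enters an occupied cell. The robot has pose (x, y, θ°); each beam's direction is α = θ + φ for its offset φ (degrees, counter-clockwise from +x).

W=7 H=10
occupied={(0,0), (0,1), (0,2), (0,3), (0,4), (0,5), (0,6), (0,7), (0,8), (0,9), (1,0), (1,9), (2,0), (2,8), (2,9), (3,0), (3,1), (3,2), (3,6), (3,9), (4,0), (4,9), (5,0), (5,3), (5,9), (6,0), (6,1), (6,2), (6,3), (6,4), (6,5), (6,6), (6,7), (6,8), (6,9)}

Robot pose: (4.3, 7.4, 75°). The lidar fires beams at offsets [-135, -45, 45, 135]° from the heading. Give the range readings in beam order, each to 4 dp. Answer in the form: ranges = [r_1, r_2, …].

ranges = [3.4000, 1.9630, 1.8475, 0.8000]

beam 1: φ=-135°, α=300°
  d=(0.5000,-0.8660)  start (4,7)  tX=1.4000 tY=0.4619  stride 1/|dx|=2.0000 1/|dy|=1.1547
    cross y-line → (4,6), t=0.4619
    cross x-line → (5,6), t=1.4000
    cross y-line → (5,5), t=1.6166
    cross y-line → (5,4), t=2.7713
    cross x-line → (6,4), t=3.4000 (wall)
  → r_1 = 3.4000
beam 2: φ=-45°, α=30°
  d=(0.8660,0.5000)  start (4,7)  tX=0.8083 tY=1.2000  stride 1/|dx|=1.1547 1/|dy|=2.0000
    cross x-line → (5,7), t=0.8083
    cross y-line → (5,8), t=1.2000
    cross x-line → (6,8), t=1.9630 (wall)
  → r_2 = 1.9630
beam 3: φ=45°, α=120°
  d=(-0.5000,0.8660)  start (4,7)  tX=0.6000 tY=0.6928  stride 1/|dx|=2.0000 1/|dy|=1.1547
    cross x-line → (3,7), t=0.6000
    cross y-line → (3,8), t=0.6928
    cross y-line → (3,9), t=1.8475 (wall)
  → r_3 = 1.8475
beam 4: φ=135°, α=210°
  d=(-0.8660,-0.5000)  start (4,7)  tX=0.3464 tY=0.8000  stride 1/|dx|=1.1547 1/|dy|=2.0000
    cross x-line → (3,7), t=0.3464
    cross y-line → (3,6), t=0.8000 (wall)
  → r_4 = 0.8000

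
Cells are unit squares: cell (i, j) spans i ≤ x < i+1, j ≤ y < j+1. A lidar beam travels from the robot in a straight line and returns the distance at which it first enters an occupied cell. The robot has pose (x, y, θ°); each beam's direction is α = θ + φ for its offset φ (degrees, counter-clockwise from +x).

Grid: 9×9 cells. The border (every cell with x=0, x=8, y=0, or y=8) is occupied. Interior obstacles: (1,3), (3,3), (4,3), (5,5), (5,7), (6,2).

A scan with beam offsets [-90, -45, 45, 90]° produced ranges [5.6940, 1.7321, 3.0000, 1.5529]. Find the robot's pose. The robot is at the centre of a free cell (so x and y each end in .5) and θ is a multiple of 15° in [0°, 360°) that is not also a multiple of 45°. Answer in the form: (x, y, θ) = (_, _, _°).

(x, y, θ) = (6.5, 4.5, 255°)

Enumerate (i+0.5, j+0.5, θ) over the 43 free cells and 16 admissible headings. For each, cast all 4 beams and compare to the given ranges.
  (1.5, 7.5, 210°): beam 1 = 0.5774 ≠ 5.6940 ✗
  (2.5, 7.5, 255°): beam 1 = 1.5529 ≠ 5.6940 ✗
  (4.5, 7.5, 300°): beam 1 = 4.0415 ≠ 5.6940 ✗
  (1.5, 7.5, 60°): beam 1 = 4.0415 ≠ 5.6940 ✗
  (7.5, 4.5, 255°): beam 1 = 1.9319 ≠ 5.6940 ✗
  …
  (6.5, 4.5, 255°): r_1=5.6940, r_2=1.7321, r_3=3.0000, r_4=1.5529 — all match ✓
Only this pose fits every beam.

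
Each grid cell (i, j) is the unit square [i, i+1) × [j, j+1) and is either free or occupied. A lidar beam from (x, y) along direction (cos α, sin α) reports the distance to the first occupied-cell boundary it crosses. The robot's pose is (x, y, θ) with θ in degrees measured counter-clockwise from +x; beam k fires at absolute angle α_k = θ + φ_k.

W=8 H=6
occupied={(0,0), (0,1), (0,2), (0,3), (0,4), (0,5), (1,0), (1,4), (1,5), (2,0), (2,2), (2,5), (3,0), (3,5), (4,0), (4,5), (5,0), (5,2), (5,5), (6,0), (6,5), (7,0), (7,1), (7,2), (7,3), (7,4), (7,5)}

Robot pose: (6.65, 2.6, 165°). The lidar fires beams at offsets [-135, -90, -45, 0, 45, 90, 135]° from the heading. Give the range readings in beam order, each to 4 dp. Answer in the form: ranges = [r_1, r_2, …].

ranges = [0.4041, 1.3523, 2.7713, 0.6729, 0.7506, 1.6564, 0.7000]

beam 1: φ=-135°, α=30°
  d=(0.8660,0.5000)  start (6,2)  tX=0.4041 tY=0.8000  stride 1/|dx|=1.1547 1/|dy|=2.0000
    cross x-line → (7,2), t=0.4041 (wall)
  → r_1 = 0.4041
beam 2: φ=-90°, α=75°
  d=(0.2588,0.9659)  start (6,2)  tX=1.3523 tY=0.4141  stride 1/|dx|=3.8637 1/|dy|=1.0353
    cross y-line → (6,3), t=0.4141
    cross x-line → (7,3), t=1.3523 (wall)
  → r_2 = 1.3523
beam 3: φ=-45°, α=120°
  d=(-0.5000,0.8660)  start (6,2)  tX=1.3000 tY=0.4619  stride 1/|dx|=2.0000 1/|dy|=1.1547
    cross y-line → (6,3), t=0.4619
    cross x-line → (5,3), t=1.3000
    cross y-line → (5,4), t=1.6166
    cross y-line → (5,5), t=2.7713 (wall)
  → r_3 = 2.7713
beam 4: φ=0°, α=165°
  d=(-0.9659,0.2588)  start (6,2)  tX=0.6729 tY=1.5455  stride 1/|dx|=1.0353 1/|dy|=3.8637
    cross x-line → (5,2), t=0.6729 (wall)
  → r_4 = 0.6729
beam 5: φ=45°, α=210°
  d=(-0.8660,-0.5000)  start (6,2)  tX=0.7506 tY=1.2000  stride 1/|dx|=1.1547 1/|dy|=2.0000
    cross x-line → (5,2), t=0.7506 (wall)
  → r_5 = 0.7506
beam 6: φ=90°, α=255°
  d=(-0.2588,-0.9659)  start (6,2)  tX=2.5114 tY=0.6212  stride 1/|dx|=3.8637 1/|dy|=1.0353
    cross y-line → (6,1), t=0.6212
    cross y-line → (6,0), t=1.6564 (wall)
  → r_6 = 1.6564
beam 7: φ=135°, α=300°
  d=(0.5000,-0.8660)  start (6,2)  tX=0.7000 tY=0.6928  stride 1/|dx|=2.0000 1/|dy|=1.1547
    cross y-line → (6,1), t=0.6928
    cross x-line → (7,1), t=0.7000 (wall)
  → r_7 = 0.7000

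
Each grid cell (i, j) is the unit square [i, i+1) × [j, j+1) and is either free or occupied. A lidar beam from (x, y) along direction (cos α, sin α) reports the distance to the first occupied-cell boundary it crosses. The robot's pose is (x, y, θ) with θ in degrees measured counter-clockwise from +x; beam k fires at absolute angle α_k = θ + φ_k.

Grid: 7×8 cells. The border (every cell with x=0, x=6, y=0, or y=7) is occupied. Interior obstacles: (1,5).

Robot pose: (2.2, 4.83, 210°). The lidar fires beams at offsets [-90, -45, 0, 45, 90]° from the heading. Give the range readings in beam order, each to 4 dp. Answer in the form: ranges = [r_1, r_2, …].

ranges = [0.4000, 0.6568, 1.3856, 3.9651, 4.4225]

beam 1: φ=-90°, α=120°
  direction (-0.5000, 0.8660); cell (2,4); t to first gridline: x 0.4000, y 0.1963 (then +2.0000 / +1.1547)
    (2,5) via y @ 0.1963
    (1,5) via x @ 0.4000  # hit
  → r_1 = 0.4000
beam 2: φ=-45°, α=165°
  direction (-0.9659, 0.2588); cell (2,4); t to first gridline: x 0.2071, y 0.6568 (then +1.0353 / +3.8637)
    (1,4) via x @ 0.2071
    (1,5) via y @ 0.6568  # hit
  → r_2 = 0.6568
beam 3: φ=0°, α=210°
  direction (-0.8660, -0.5000); cell (2,4); t to first gridline: x 0.2309, y 1.6600 (then +1.1547 / +2.0000)
    (1,4) via x @ 0.2309
    (0,4) via x @ 1.3856  # hit
  → r_3 = 1.3856
beam 4: φ=45°, α=255°
  direction (-0.2588, -0.9659); cell (2,4); t to first gridline: x 0.7727, y 0.8593 (then +3.8637 / +1.0353)
    (1,4) via x @ 0.7727
    (1,3) via y @ 0.8593
    (1,2) via y @ 1.8946
    (1,1) via y @ 2.9298
    (1,0) via y @ 3.9651  # hit
  → r_4 = 3.9651
beam 5: φ=90°, α=300°
  direction (0.5000, -0.8660); cell (2,4); t to first gridline: x 1.6000, y 0.9584 (then +2.0000 / +1.1547)
    (2,3) via y @ 0.9584
    (3,3) via x @ 1.6000
    (3,2) via y @ 2.1131
    (3,1) via y @ 3.2678
    (4,1) via x @ 3.6000
    (4,0) via y @ 4.4225  # hit
  → r_5 = 4.4225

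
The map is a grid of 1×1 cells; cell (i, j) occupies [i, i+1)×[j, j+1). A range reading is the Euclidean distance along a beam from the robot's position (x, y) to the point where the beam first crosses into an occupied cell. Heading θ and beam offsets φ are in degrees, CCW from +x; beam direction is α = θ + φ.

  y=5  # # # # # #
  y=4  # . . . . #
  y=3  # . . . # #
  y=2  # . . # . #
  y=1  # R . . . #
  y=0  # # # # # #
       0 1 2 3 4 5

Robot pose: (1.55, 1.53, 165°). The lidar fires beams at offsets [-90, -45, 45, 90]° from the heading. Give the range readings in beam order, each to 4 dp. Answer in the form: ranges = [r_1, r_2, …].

beam 1: φ=-90°, α=75°
  direction (0.2588, 0.9659); cell (1,1); t to first gridline: x 1.7387, y 0.4866 (then +3.8637 / +1.0353)
    (1,2) via y @ 0.4866
    (1,3) via y @ 1.5219
    (2,3) via x @ 1.7387
    (2,4) via y @ 2.5571
    (2,5) via y @ 3.5924  # hit
  → r_1 = 3.5924
beam 2: φ=-45°, α=120°
  direction (-0.5000, 0.8660); cell (1,1); t to first gridline: x 1.1000, y 0.5427 (then +2.0000 / +1.1547)
    (1,2) via y @ 0.5427
    (0,2) via x @ 1.1000  # hit
  → r_2 = 1.1000
beam 3: φ=45°, α=210°
  direction (-0.8660, -0.5000); cell (1,1); t to first gridline: x 0.6351, y 1.0600 (then +1.1547 / +2.0000)
    (0,1) via x @ 0.6351  # hit
  → r_3 = 0.6351
beam 4: φ=90°, α=255°
  direction (-0.2588, -0.9659); cell (1,1); t to first gridline: x 2.1250, y 0.5487 (then +3.8637 / +1.0353)
    (1,0) via y @ 0.5487  # hit
  → r_4 = 0.5487

ranges = [3.5924, 1.1000, 0.6351, 0.5487]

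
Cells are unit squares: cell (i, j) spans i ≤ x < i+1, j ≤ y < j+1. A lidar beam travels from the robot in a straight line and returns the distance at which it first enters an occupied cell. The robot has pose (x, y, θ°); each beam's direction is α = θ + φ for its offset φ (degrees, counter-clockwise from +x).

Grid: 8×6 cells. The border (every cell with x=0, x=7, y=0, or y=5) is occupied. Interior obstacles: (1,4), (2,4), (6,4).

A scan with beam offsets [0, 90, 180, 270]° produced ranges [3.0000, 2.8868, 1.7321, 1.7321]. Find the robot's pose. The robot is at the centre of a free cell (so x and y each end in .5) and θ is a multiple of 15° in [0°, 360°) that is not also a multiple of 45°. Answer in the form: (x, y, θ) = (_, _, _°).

(x, y, θ) = (2.5, 2.5, 330°)

The pose lattice has 21·16 = 336 candidates. Test each by forward raycasting.
  (1.5, 1.5, 75°): beam 1 = 2.5882 ≠ 3.0000 ✗
  (4.5, 4.5, 210°): beam 1 = 4.0415 ≠ 3.0000 ✗
  (4.5, 1.5, 120°): beam 2 = 1.0000 ≠ 2.8868 ✗
  (1.5, 3.5, 165°): beam 1 = 0.5176 ≠ 3.0000 ✗
  …
  (2.5, 2.5, 330°): r_1=3.0000, r_2=2.8868, r_3=1.7321, r_4=1.7321 — all match ✓
Unique over the lattice → pose = (2.5, 2.5, 330°).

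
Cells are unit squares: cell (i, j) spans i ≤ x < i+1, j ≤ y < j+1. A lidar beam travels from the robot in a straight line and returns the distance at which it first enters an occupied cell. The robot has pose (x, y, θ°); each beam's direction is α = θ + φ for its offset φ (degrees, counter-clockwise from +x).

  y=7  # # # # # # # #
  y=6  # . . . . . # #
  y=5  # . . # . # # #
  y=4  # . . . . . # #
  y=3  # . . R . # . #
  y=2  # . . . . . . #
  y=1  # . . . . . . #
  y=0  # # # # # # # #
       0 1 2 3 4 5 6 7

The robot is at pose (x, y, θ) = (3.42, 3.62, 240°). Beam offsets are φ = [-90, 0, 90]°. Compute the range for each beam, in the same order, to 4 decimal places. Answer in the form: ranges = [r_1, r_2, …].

ranges = [2.7944, 3.0253, 4.1338]

beam 1: φ=-90°, α=150°
  dir = (cos 150°, sin 150°) = (-0.8660, 0.5000); from cell (3,3)
  next x-line at t=0.4850, next y-line at t=0.7600; Δt_x=1.1547, Δt_y=2.0000
    x: enter (2,3) at t=0.4850
    y: enter (2,4) at t=0.7600
    x: enter (1,4) at t=1.6397
    y: enter (1,5) at t=2.7600
    x: enter (0,5) at t=2.7944 ← occupied
  → r_1 = 2.7944
beam 2: φ=0°, α=240°
  dir = (cos 240°, sin 240°) = (-0.5000, -0.8660); from cell (3,3)
  next x-line at t=0.8400, next y-line at t=0.7159; Δt_x=2.0000, Δt_y=1.1547
    y: enter (3,2) at t=0.7159
    x: enter (2,2) at t=0.8400
    y: enter (2,1) at t=1.8706
    x: enter (1,1) at t=2.8400
    y: enter (1,0) at t=3.0253 ← occupied
  → r_2 = 3.0253
beam 3: φ=90°, α=330°
  dir = (cos 330°, sin 330°) = (0.8660, -0.5000); from cell (3,3)
  next x-line at t=0.6697, next y-line at t=1.2400; Δt_x=1.1547, Δt_y=2.0000
    x: enter (4,3) at t=0.6697
    y: enter (4,2) at t=1.2400
    x: enter (5,2) at t=1.8244
    x: enter (6,2) at t=2.9791
    y: enter (6,1) at t=3.2400
    x: enter (7,1) at t=4.1338 ← occupied
  → r_3 = 4.1338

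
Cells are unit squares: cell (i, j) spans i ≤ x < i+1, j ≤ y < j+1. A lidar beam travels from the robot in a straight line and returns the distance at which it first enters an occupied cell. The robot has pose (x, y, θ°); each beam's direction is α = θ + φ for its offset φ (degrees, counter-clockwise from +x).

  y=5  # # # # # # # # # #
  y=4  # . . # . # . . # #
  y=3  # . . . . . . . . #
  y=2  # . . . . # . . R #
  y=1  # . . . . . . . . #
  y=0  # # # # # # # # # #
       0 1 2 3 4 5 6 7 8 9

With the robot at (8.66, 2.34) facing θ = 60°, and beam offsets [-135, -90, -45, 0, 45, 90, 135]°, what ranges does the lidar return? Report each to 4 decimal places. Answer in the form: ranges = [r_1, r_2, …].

ranges = [1.3137, 0.3926, 0.3520, 0.6800, 1.7186, 3.3200, 5.1774]

beam 1: φ=-135°, α=285°
  direction (0.2588, -0.9659); cell (8,2); t to first gridline: x 1.3137, y 0.3520 (then +3.8637 / +1.0353)
    (8,1) via y @ 0.3520
    (9,1) via x @ 1.3137  # hit
  → r_1 = 1.3137
beam 2: φ=-90°, α=330°
  direction (0.8660, -0.5000); cell (8,2); t to first gridline: x 0.3926, y 0.6800 (then +1.1547 / +2.0000)
    (9,2) via x @ 0.3926  # hit
  → r_2 = 0.3926
beam 3: φ=-45°, α=15°
  direction (0.9659, 0.2588); cell (8,2); t to first gridline: x 0.3520, y 2.5500 (then +1.0353 / +3.8637)
    (9,2) via x @ 0.3520  # hit
  → r_3 = 0.3520
beam 4: φ=0°, α=60°
  direction (0.5000, 0.8660); cell (8,2); t to first gridline: x 0.6800, y 0.7621 (then +2.0000 / +1.1547)
    (9,2) via x @ 0.6800  # hit
  → r_4 = 0.6800
beam 5: φ=45°, α=105°
  direction (-0.2588, 0.9659); cell (8,2); t to first gridline: x 2.5500, y 0.6833 (then +3.8637 / +1.0353)
    (8,3) via y @ 0.6833
    (8,4) via y @ 1.7186  # hit
  → r_5 = 1.7186
beam 6: φ=90°, α=150°
  direction (-0.8660, 0.5000); cell (8,2); t to first gridline: x 0.7621, y 1.3200 (then +1.1547 / +2.0000)
    (7,2) via x @ 0.7621
    (7,3) via y @ 1.3200
    (6,3) via x @ 1.9168
    (5,3) via x @ 3.0715
    (5,4) via y @ 3.3200  # hit
  → r_6 = 3.3200
beam 7: φ=135°, α=195°
  direction (-0.9659, -0.2588); cell (8,2); t to first gridline: x 0.6833, y 1.3137 (then +1.0353 / +3.8637)
    (7,2) via x @ 0.6833
    (7,1) via y @ 1.3137
    (6,1) via x @ 1.7186
    (5,1) via x @ 2.7538
    (4,1) via x @ 3.7891
    (3,1) via x @ 4.8244
    (3,0) via y @ 5.1774  # hit
  → r_7 = 5.1774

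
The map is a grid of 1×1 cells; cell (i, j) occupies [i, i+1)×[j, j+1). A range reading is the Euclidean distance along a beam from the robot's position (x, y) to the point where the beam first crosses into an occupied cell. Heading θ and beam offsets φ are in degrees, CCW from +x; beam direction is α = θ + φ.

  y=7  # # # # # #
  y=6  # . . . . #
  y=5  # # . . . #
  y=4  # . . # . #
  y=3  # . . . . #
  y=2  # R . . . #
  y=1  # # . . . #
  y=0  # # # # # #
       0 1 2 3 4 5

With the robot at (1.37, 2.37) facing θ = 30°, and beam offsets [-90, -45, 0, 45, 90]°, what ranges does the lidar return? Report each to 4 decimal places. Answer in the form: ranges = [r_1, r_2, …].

beam 1: φ=-90°, α=300°
  cosα=0.5000 sinα=-0.8660 | (1,2) | tMaxX 1.2600 tMaxY 0.4272 | tΔX 2.0000 tΔY 1.1547
    t=0.4272 [y] (1,1) — stop
  → r_1 = 0.4272
beam 2: φ=-45°, α=345°
  cosα=0.9659 sinα=-0.2588 | (1,2) | tMaxX 0.6522 tMaxY 1.4296 | tΔX 1.0353 tΔY 3.8637
    t=0.6522 [x] (2,2)
    t=1.4296 [y] (2,1)
    t=1.6875 [x] (3,1)
    t=2.7228 [x] (4,1)
    t=3.7581 [x] (5,1) — stop
  → r_2 = 3.7581
beam 3: φ=0°, α=30°
  cosα=0.8660 sinα=0.5000 | (1,2) | tMaxX 0.7275 tMaxY 1.2600 | tΔX 1.1547 tΔY 2.0000
    t=0.7275 [x] (2,2)
    t=1.2600 [y] (2,3)
    t=1.8822 [x] (3,3)
    t=3.0369 [x] (4,3)
    t=3.2600 [y] (4,4)
    t=4.1916 [x] (5,4) — stop
  → r_3 = 4.1916
beam 4: φ=45°, α=75°
  cosα=0.2588 sinα=0.9659 | (1,2) | tMaxX 2.4341 tMaxY 0.6522 | tΔX 3.8637 tΔY 1.0353
    t=0.6522 [y] (1,3)
    t=1.6875 [y] (1,4)
    t=2.4341 [x] (2,4)
    t=2.7228 [y] (2,5)
    t=3.7581 [y] (2,6)
    t=4.7933 [y] (2,7) — stop
  → r_4 = 4.7933
beam 5: φ=90°, α=120°
  cosα=-0.5000 sinα=0.8660 | (1,2) | tMaxX 0.7400 tMaxY 0.7275 | tΔX 2.0000 tΔY 1.1547
    t=0.7275 [y] (1,3)
    t=0.7400 [x] (0,3) — stop
  → r_5 = 0.7400

ranges = [0.4272, 3.7581, 4.1916, 4.7933, 0.7400]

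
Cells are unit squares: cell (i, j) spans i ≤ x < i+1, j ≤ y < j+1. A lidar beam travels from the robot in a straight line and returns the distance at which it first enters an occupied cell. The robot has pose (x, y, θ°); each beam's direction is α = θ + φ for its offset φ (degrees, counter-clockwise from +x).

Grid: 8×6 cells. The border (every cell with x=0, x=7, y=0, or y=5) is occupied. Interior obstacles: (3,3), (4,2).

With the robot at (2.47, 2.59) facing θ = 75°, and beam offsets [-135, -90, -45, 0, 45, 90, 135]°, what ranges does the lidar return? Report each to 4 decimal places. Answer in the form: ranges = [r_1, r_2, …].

ranges = [1.8360, 1.5840, 0.8200, 2.4950, 2.7828, 1.5219, 1.6974]

beam 1: φ=-135°, α=300°
  dir = (cos 300°, sin 300°) = (0.5000, -0.8660); from cell (2,2)
  next x-line at t=1.0600, next y-line at t=0.6813; Δt_x=2.0000, Δt_y=1.1547
    y: enter (2,1) at t=0.6813
    x: enter (3,1) at t=1.0600
    y: enter (3,0) at t=1.8360 ← occupied
  → r_1 = 1.8360
beam 2: φ=-90°, α=345°
  dir = (cos 345°, sin 345°) = (0.9659, -0.2588); from cell (2,2)
  next x-line at t=0.5487, next y-line at t=2.2796; Δt_x=1.0353, Δt_y=3.8637
    x: enter (3,2) at t=0.5487
    x: enter (4,2) at t=1.5840 ← occupied
  → r_2 = 1.5840
beam 3: φ=-45°, α=30°
  dir = (cos 30°, sin 30°) = (0.8660, 0.5000); from cell (2,2)
  next x-line at t=0.6120, next y-line at t=0.8200; Δt_x=1.1547, Δt_y=2.0000
    x: enter (3,2) at t=0.6120
    y: enter (3,3) at t=0.8200 ← occupied
  → r_3 = 0.8200
beam 4: φ=0°, α=75°
  dir = (cos 75°, sin 75°) = (0.2588, 0.9659); from cell (2,2)
  next x-line at t=2.0478, next y-line at t=0.4245; Δt_x=3.8637, Δt_y=1.0353
    y: enter (2,3) at t=0.4245
    y: enter (2,4) at t=1.4597
    x: enter (3,4) at t=2.0478
    y: enter (3,5) at t=2.4950 ← occupied
  → r_4 = 2.4950
beam 5: φ=45°, α=120°
  dir = (cos 120°, sin 120°) = (-0.5000, 0.8660); from cell (2,2)
  next x-line at t=0.9400, next y-line at t=0.4734; Δt_x=2.0000, Δt_y=1.1547
    y: enter (2,3) at t=0.4734
    x: enter (1,3) at t=0.9400
    y: enter (1,4) at t=1.6281
    y: enter (1,5) at t=2.7828 ← occupied
  → r_5 = 2.7828
beam 6: φ=90°, α=165°
  dir = (cos 165°, sin 165°) = (-0.9659, 0.2588); from cell (2,2)
  next x-line at t=0.4866, next y-line at t=1.5841; Δt_x=1.0353, Δt_y=3.8637
    x: enter (1,2) at t=0.4866
    x: enter (0,2) at t=1.5219 ← occupied
  → r_6 = 1.5219
beam 7: φ=135°, α=210°
  dir = (cos 210°, sin 210°) = (-0.8660, -0.5000); from cell (2,2)
  next x-line at t=0.5427, next y-line at t=1.1800; Δt_x=1.1547, Δt_y=2.0000
    x: enter (1,2) at t=0.5427
    y: enter (1,1) at t=1.1800
    x: enter (0,1) at t=1.6974 ← occupied
  → r_7 = 1.6974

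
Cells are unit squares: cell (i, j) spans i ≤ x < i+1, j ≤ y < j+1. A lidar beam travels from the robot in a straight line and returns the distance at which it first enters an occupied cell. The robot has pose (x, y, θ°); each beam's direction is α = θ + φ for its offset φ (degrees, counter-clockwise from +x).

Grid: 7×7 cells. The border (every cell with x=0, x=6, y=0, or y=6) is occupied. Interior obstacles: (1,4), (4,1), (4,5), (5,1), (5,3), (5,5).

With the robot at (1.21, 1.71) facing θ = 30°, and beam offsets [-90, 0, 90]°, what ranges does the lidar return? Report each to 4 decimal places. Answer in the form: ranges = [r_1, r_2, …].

ranges = [0.8198, 4.3763, 0.4200]

beam 1: φ=-90°, α=300°
  direction (0.5000, -0.8660); cell (1,1); t to first gridline: x 1.5800, y 0.8198 (then +2.0000 / +1.1547)
    (1,0) via y @ 0.8198  # hit
  → r_1 = 0.8198
beam 2: φ=0°, α=30°
  direction (0.8660, 0.5000); cell (1,1); t to first gridline: x 0.9122, y 0.5800 (then +1.1547 / +2.0000)
    (1,2) via y @ 0.5800
    (2,2) via x @ 0.9122
    (3,2) via x @ 2.0669
    (3,3) via y @ 2.5800
    (4,3) via x @ 3.2216
    (5,3) via x @ 4.3763  # hit
  → r_2 = 4.3763
beam 3: φ=90°, α=120°
  direction (-0.5000, 0.8660); cell (1,1); t to first gridline: x 0.4200, y 0.3349 (then +2.0000 / +1.1547)
    (1,2) via y @ 0.3349
    (0,2) via x @ 0.4200  # hit
  → r_3 = 0.4200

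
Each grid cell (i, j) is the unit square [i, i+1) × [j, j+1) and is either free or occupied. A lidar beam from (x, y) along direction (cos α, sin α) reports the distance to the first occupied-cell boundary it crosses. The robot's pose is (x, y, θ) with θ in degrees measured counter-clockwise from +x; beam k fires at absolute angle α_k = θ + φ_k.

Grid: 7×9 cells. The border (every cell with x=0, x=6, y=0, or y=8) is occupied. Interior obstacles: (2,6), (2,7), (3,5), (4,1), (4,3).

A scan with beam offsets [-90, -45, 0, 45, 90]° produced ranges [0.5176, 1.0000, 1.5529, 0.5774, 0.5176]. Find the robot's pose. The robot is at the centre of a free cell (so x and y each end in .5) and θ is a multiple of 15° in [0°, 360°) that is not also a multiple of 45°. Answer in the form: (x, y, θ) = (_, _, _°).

Candidates: 30 free-cell centres × 16 headings = 480 poses. Raycast each; keep the one whose scan matches to 4 dp.
  (3.5, 1.5, 195°): beam 1 = 4.6587 ≠ 0.5176 ✗
  (1.5, 4.5, 60°): beam 1 = 2.8868 ≠ 0.5176 ✗
  (3.5, 2.5, 75°): beam 1 = 2.5882 ≠ 0.5176 ✗
  (3.5, 1.5, 60°): beam 1 = 0.5774 ≠ 0.5176 ✗
  …
  (1.5, 6.5, 105°): r_1=0.5176, r_2=1.0000, r_3=1.5529, r_4=0.5774, r_5=0.5176 — all match ✓
Unique over the lattice → pose = (1.5, 6.5, 105°).

(x, y, θ) = (1.5, 6.5, 105°)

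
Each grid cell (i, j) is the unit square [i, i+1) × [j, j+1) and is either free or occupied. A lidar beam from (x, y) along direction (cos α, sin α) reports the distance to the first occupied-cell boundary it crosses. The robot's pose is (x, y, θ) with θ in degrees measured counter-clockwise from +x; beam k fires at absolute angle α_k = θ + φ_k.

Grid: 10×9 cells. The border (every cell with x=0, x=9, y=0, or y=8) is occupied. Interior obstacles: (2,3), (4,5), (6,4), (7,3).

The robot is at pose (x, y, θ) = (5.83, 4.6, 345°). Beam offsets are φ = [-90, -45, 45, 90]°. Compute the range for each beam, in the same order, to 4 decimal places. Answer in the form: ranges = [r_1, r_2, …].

beam 1: φ=-90°, α=255°
  cosα=-0.2588 sinα=-0.9659 | (5,4) | tMaxX 3.2069 tMaxY 0.6212 | tΔX 3.8637 tΔY 1.0353
    t=0.6212 [y] (5,3)
    t=1.6564 [y] (5,2)
    t=2.6917 [y] (5,1)
    t=3.2069 [x] (4,1)
    t=3.7270 [y] (4,0) — stop
  → r_1 = 3.7270
beam 2: φ=-45°, α=300°
  cosα=0.5000 sinα=-0.8660 | (5,4) | tMaxX 0.3400 tMaxY 0.6928 | tΔX 2.0000 tΔY 1.1547
    t=0.3400 [x] (6,4) — stop
  → r_2 = 0.3400
beam 3: φ=45°, α=30°
  cosα=0.8660 sinα=0.5000 | (5,4) | tMaxX 0.1963 tMaxY 0.8000 | tΔX 1.1547 tΔY 2.0000
    t=0.1963 [x] (6,4) — stop
  → r_3 = 0.1963
beam 4: φ=90°, α=75°
  cosα=0.2588 sinα=0.9659 | (5,4) | tMaxX 0.6568 tMaxY 0.4141 | tΔX 3.8637 tΔY 1.0353
    t=0.4141 [y] (5,5)
    t=0.6568 [x] (6,5)
    t=1.4494 [y] (6,6)
    t=2.4847 [y] (6,7)
    t=3.5199 [y] (6,8) — stop
  → r_4 = 3.5199

ranges = [3.7270, 0.3400, 0.1963, 3.5199]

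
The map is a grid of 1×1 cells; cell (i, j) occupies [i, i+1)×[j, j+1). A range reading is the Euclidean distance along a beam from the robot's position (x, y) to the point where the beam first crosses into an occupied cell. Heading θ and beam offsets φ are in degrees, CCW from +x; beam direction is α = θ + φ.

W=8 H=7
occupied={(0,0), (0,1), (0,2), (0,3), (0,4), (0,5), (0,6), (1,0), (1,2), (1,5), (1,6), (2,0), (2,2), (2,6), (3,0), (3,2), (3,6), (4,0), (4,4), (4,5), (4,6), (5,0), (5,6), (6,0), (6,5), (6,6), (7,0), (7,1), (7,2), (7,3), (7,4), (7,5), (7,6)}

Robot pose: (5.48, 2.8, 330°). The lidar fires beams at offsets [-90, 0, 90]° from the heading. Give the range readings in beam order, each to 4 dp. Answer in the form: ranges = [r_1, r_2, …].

beam 1: φ=-90°, α=240°
  cosα=-0.5000 sinα=-0.8660 | (5,2) | tMaxX 0.9600 tMaxY 0.9238 | tΔX 2.0000 tΔY 1.1547
    t=0.9238 [y] (5,1)
    t=0.9600 [x] (4,1)
    t=2.0785 [y] (4,0) — stop
  → r_1 = 2.0785
beam 2: φ=0°, α=330°
  cosα=0.8660 sinα=-0.5000 | (5,2) | tMaxX 0.6004 tMaxY 1.6000 | tΔX 1.1547 tΔY 2.0000
    t=0.6004 [x] (6,2)
    t=1.6000 [y] (6,1)
    t=1.7551 [x] (7,1) — stop
  → r_2 = 1.7551
beam 3: φ=90°, α=60°
  cosα=0.5000 sinα=0.8660 | (5,2) | tMaxX 1.0400 tMaxY 0.2309 | tΔX 2.0000 tΔY 1.1547
    t=0.2309 [y] (5,3)
    t=1.0400 [x] (6,3)
    t=1.3856 [y] (6,4)
    t=2.5403 [y] (6,5) — stop
  → r_3 = 2.5403

ranges = [2.0785, 1.7551, 2.5403]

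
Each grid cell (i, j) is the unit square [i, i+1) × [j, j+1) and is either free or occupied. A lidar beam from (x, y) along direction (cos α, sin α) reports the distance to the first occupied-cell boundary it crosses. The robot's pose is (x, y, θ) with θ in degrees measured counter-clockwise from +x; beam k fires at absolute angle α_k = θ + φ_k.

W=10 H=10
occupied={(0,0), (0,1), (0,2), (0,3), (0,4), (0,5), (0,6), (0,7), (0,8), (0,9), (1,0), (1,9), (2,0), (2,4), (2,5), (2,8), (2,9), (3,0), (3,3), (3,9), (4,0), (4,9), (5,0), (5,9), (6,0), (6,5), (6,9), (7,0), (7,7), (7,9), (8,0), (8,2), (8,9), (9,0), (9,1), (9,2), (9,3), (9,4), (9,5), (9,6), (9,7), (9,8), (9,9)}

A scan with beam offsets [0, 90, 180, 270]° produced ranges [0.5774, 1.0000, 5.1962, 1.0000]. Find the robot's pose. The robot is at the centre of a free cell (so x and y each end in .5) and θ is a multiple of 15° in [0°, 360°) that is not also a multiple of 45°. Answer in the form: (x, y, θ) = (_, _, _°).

(x, y, θ) = (6.5, 8.5, 60°)

Candidates: 57 free-cell centres × 16 headings = 912 poses. Raycast each; keep the one whose scan matches to 4 dp.
  (6.5, 3.5, 195°): beam 1 = 5.6940 ≠ 0.5774 ✗
  (1.5, 1.5, 345°): beam 1 = 1.9319 ≠ 0.5774 ✗
  (5.5, 6.5, 330°): beam 1 = 1.0000 ≠ 0.5774 ✗
  (6.5, 4.5, 330°): beam 1 = 2.8868 ≠ 0.5774 ✗
  (7.5, 6.5, 240°): beam 1 = 1.0000 ≠ 0.5774 ✗
  …
  (6.5, 8.5, 60°): r_1=0.5774, r_2=1.0000, r_3=5.1962, r_4=1.0000 — all match ✓
Only this pose fits every beam.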